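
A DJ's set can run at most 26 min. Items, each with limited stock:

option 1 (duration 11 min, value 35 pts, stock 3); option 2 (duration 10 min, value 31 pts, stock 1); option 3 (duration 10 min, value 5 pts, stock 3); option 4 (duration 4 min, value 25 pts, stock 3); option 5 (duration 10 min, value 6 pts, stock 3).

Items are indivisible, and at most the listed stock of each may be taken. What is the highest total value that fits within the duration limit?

Top feasible selections:
- 1×option 1 + 3×option 4: duration 23, value 110
- 1×option 2 + 3×option 4: duration 22, value 106
Best: 110 pts.

110 pts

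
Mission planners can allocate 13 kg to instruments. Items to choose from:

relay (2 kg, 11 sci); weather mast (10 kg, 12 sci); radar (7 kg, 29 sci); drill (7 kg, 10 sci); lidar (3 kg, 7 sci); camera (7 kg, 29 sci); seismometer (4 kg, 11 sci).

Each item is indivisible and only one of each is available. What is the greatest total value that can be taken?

This is a 0/1 knapsack; check combinations near the capacity.
- relay+radar+seismometer: mass 2+7+4=13, value 11+29+11=51
- relay+camera+seismometer: mass 2+7+4=13, value 11+29+11=51
- relay+radar+lidar: mass 2+7+3=12, value 11+29+7=47
- relay+lidar+camera: mass 2+3+7=12, value 11+7+29=47
Best: 51 sci.

51 sci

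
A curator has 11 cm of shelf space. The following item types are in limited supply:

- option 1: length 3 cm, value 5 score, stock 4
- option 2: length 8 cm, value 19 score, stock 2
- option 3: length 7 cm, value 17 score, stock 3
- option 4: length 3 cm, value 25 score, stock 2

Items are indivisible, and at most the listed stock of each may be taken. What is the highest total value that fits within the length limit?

55 score

Top feasible selections:
- 1×option 1 + 2×option 4: length 9, value 55
- 2×option 4: length 6, value 50
Best: 55 score.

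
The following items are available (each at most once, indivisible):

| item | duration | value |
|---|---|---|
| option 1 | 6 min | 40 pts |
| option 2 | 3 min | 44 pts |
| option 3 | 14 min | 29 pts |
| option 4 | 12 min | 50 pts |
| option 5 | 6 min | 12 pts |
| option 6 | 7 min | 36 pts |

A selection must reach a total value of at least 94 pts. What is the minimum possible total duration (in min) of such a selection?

15

Subsets with value ≥ 94, sorted by total duration:
- option 1+option 2+option 5: duration 15, value 96
- option 2+option 4: duration 15, value 94
- option 1+option 2+option 6: duration 16, value 120
Minimum duration: 15 min.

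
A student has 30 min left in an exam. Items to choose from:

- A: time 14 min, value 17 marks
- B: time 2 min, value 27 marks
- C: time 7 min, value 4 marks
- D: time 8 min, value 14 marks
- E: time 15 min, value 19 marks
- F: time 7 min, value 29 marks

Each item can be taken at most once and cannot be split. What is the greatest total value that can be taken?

77 marks

Check high-value combinations within 30 min:
- A+B+C+F: time 14+2+7+7=30, value 17+27+4+29=77
- B+E+F: time 2+15+7=24, value 27+19+29=75
- B+C+D+F: time 2+7+8+7=24, value 27+4+14+29=74
- A+B+F: time 14+2+7=23, value 17+27+29=73
- B+D+F: time 2+8+7=17, value 27+14+29=70
Best: 77 marks.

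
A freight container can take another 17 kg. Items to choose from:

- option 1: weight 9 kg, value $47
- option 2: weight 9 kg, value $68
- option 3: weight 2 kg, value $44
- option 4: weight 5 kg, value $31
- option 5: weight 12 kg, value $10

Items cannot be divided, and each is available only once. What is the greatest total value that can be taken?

Check high-value combinations within 17 kg:
- option 2+option 3+option 4: weight 9+2+5=16, value 68+44+31=143
- option 1+option 3+option 4: weight 9+2+5=16, value 47+44+31=122
- option 2+option 3: weight 9+2=11, value 68+44=112
Best: $143.

$143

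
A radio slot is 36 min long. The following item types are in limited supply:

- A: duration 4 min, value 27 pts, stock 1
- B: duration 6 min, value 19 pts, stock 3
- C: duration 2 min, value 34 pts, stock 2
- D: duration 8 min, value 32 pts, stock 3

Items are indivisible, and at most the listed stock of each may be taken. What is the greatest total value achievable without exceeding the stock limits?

Best selections within duration 36 and stock limits:
- 1×A + 2×B + 2×C + 2×D: duration 36, value 197
- 1×A + 2×C + 3×D: duration 32, value 191
- 1×A + 3×B + 2×C + 1×D: duration 34, value 184
Best: 197 pts.

197 pts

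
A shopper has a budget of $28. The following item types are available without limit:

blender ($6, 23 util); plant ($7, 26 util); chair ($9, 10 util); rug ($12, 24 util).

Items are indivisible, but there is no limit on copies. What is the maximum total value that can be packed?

Best value-per-unit is blender at 23/6; filling with it alone gives 4×23 = 92.
Optimal mix: 4×plant → cost 28, value 104.

104 util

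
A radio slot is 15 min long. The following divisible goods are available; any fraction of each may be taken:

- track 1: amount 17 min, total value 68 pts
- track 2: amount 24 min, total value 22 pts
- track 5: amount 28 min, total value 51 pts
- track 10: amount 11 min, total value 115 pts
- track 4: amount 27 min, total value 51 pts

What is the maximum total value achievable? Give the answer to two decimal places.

131.00

Take in order of value per unit:
- track 10 (115/11 per unit): all 11 → value 115, running total 115.00
- track 1 (68/17 per unit): 4 of 17 → value 4×68/17 = 16.0000, running total 131.00
Total 131.00.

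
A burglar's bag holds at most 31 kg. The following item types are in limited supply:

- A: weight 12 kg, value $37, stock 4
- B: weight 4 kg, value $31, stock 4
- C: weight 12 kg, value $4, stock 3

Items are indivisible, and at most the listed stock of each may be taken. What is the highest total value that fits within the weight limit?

Best selections within weight 31 and stock limits:
- 1×A + 4×B: weight 28, value 161
- 1×A + 3×B: weight 24, value 130
- 4×B + 1×C: weight 28, value 128
- 4×B: weight 16, value 124
Best: $161.

$161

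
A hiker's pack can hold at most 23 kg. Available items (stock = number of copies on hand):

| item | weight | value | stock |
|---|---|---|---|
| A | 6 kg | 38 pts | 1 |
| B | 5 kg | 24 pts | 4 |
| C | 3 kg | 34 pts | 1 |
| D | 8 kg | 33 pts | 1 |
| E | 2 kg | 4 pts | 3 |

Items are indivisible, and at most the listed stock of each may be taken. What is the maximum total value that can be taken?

Best selections within weight 23 and stock limits:
- 4×B + 1×C: weight 23, value 130
- 1×A + 1×B + 1×C + 1×D: weight 22, value 129
- 1×A + 2×B + 1×C + 2×E: weight 23, value 128
Best: 130 pts.

130 pts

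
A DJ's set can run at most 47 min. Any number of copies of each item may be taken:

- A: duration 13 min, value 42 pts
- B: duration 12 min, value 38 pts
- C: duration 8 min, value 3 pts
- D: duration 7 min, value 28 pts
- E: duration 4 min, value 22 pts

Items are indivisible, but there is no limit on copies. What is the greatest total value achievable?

Best value-per-unit is E at 22/4; filling with it alone gives 11×22 = 242.
Optimal mix: 1×D + 10×E → duration 47, value 248.

248 pts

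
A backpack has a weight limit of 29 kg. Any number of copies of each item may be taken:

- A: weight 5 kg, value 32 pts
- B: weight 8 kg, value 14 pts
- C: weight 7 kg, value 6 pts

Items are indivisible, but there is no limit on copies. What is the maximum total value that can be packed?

160 pts

Best value-per-unit is A at 32/5, and filling with it alone uses weight 5×5=25. No mix of the others beats 5×32 = 160.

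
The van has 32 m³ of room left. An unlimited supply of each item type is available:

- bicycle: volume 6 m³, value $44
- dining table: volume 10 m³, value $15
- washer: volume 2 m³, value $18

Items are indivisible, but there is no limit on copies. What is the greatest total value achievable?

Best value-per-unit is washer at 18/2, and filling with it alone uses volume 16×2=32. No mix of the others beats 16×18 = 288.

$288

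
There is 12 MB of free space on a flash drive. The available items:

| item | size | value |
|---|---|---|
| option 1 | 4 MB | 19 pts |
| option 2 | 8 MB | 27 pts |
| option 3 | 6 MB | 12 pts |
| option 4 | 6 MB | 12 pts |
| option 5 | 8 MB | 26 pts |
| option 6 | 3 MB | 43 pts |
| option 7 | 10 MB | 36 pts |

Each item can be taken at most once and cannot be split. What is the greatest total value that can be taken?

Check high-value combinations within 12 MB:
- option 2+option 6: size 8+3=11, value 27+43=70
- option 5+option 6: size 8+3=11, value 26+43=69
- option 1+option 6: size 4+3=7, value 19+43=62
- option 3+option 6: size 6+3=9, value 12+43=55
- option 4+option 6: size 6+3=9, value 12+43=55
Best: 70 pts.

70 pts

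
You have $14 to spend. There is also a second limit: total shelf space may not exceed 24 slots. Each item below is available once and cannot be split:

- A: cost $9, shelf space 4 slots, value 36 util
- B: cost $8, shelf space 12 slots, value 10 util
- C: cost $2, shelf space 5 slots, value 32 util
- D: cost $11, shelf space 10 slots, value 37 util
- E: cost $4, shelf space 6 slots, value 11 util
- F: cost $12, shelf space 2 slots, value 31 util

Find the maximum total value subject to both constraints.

Feasible sets respecting both limits:
- C+D: cost 13, shelf space 15, value 69
- A+C: cost 11, shelf space 9, value 68
- C+F: cost 14, shelf space 7, value 63
- B+C+E: cost 14, shelf space 23, value 53
Best: 69 util.

69 util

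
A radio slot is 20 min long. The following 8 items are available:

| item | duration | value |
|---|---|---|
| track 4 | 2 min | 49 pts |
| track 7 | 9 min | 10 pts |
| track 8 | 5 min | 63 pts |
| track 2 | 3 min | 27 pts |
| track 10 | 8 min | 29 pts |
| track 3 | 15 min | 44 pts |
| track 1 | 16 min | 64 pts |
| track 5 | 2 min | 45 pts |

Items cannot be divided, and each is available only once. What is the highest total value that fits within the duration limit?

213 pts

Check high-value combinations within 20 min:
- track 4+track 8+track 2+track 10+track 5: duration 2+5+3+8+2=20, value 49+63+27+29+45=213
- track 4+track 8+track 10+track 5: duration 2+5+8+2=17, value 49+63+29+45=186
- track 4+track 8+track 2+track 5: duration 2+5+3+2=12, value 49+63+27+45=184
- track 4+track 8+track 2+track 10: duration 2+5+3+8=18, value 49+63+27+29=168
- track 4+track 7+track 8+track 5: duration 2+9+5+2=18, value 49+10+63+45=167
Best: 213 pts.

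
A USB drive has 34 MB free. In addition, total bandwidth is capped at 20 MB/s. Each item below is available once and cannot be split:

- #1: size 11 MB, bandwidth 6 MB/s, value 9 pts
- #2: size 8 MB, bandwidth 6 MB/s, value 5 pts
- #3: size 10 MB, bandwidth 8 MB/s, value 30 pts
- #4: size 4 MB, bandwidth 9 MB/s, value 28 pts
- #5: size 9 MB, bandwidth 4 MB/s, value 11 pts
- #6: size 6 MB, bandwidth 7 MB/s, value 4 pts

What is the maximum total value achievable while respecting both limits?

58 pts

Feasible sets respecting both limits:
- #3+#4: size 14, bandwidth 17, value 58
- #1+#3+#5: size 30, bandwidth 18, value 50
- #1+#4+#5: size 24, bandwidth 19, value 48
- #2+#3+#5: size 27, bandwidth 18, value 46
Best: 58 pts.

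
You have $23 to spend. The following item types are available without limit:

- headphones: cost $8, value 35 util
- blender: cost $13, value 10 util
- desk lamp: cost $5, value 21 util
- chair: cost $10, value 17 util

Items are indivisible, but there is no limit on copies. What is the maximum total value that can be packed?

98 util

Best value-per-unit is headphones at 35/8; filling with it alone gives 2×35 = 70.
Optimal mix: 1×headphones + 3×desk lamp → cost 23, value 98.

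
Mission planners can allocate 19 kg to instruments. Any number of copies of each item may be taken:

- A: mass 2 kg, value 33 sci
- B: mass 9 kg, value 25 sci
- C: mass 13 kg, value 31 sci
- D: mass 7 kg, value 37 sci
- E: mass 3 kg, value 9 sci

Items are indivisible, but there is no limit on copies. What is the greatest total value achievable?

Best value-per-unit is A at 33/2, and filling with it alone uses mass 9×2=18. No mix of the others beats 9×33 = 297.

297 sci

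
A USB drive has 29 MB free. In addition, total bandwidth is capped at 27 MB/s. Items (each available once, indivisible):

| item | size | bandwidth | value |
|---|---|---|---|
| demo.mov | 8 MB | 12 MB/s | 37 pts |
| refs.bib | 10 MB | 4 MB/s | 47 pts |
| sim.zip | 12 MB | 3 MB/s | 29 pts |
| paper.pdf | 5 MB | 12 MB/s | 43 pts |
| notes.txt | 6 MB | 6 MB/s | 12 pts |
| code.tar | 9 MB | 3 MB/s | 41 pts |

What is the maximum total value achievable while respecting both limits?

Feasible sets respecting both limits:
- refs.bib+paper.pdf+code.tar: size 24, bandwidth 19, value 131
- demo.mov+refs.bib+code.tar: size 27, bandwidth 19, value 125
- demo.mov+paper.pdf+code.tar: size 22, bandwidth 27, value 121
Best: 131 pts.

131 pts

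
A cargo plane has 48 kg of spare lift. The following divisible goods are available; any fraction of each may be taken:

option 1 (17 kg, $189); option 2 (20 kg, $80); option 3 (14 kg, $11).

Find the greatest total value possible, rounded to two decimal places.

277.64

Take in order of value per unit:
- option 1 (189/17 per unit): all 17 → value 189, running total 189.00
- option 2 (80/20 per unit): all 20 → value 80, running total 269.00
- option 3 (11/14 per unit): 11 of 14 → value 11×11/14 = 8.6429, running total 277.64
Total 277.64.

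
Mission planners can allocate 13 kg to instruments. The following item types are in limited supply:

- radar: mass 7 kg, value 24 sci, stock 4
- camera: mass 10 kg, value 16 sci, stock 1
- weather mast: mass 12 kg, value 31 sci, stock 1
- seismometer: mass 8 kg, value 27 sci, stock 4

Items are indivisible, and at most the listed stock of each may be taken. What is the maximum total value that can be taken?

31 sci

Best selections within mass 13 and stock limits:
- 1×weather mast: mass 12, value 31
- 1×seismometer: mass 8, value 27
- 1×radar: mass 7, value 24
- 1×camera: mass 10, value 16
Best: 31 sci.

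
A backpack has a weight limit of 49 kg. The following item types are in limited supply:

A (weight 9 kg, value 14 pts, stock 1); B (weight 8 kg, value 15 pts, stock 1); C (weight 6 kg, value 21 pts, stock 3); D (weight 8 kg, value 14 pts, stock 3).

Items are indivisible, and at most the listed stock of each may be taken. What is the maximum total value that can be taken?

Top feasible selections:
- 1×B + 3×C + 2×D: weight 42, value 106
- 1×A + 1×B + 3×C + 1×D: weight 43, value 106
- 3×C + 3×D: weight 42, value 105
- 1×A + 3×C + 2×D: weight 43, value 105
Best: 106 pts.

106 pts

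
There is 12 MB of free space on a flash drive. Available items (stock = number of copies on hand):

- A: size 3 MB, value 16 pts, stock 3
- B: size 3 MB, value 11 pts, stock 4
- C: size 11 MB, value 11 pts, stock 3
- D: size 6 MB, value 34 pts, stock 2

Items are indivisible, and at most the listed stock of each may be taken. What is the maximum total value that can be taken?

68 pts

Top feasible selections:
- 2×D: size 12, value 68
- 2×A + 1×D: size 12, value 66
- 1×A + 1×B + 1×D: size 12, value 61
- 3×A + 1×B: size 12, value 59
Best: 68 pts.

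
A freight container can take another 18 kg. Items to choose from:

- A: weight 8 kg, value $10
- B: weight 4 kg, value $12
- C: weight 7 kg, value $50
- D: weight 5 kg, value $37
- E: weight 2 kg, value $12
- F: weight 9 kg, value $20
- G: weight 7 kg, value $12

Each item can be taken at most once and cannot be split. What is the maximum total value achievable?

$111

Check high-value combinations within 18 kg:
- B+C+D+E: weight 4+7+5+2=18, value 12+50+37+12=111
- C+D+E: weight 7+5+2=14, value 50+37+12=99
- B+C+D: weight 4+7+5=16, value 12+50+37=99
Best: $111.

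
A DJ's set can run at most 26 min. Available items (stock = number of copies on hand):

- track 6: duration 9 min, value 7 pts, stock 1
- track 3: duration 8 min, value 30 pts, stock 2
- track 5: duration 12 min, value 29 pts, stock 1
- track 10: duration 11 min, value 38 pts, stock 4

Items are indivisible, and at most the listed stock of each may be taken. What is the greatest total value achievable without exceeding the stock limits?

Top feasible selections:
- 2×track 10: duration 22, value 76
- 1×track 3 + 1×track 10: duration 19, value 68
- 1×track 5 + 1×track 10: duration 23, value 67
- 1×track 6 + 2×track 3: duration 25, value 67
Best: 76 pts.

76 pts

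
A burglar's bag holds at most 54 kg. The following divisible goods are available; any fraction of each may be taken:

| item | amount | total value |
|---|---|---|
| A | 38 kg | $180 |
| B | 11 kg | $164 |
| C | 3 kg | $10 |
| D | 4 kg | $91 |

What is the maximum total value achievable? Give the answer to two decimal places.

Take in order of value per unit:
- D (91/4 per unit): all 4 → value 91, running total 91.00
- B (164/11 per unit): all 11 → value 164, running total 255.00
- A (180/38 per unit): all 38 → value 180, running total 435.00
- C (10/3 per unit): 1 of 3 → value 1×10/3 = 3.3333, running total 438.33
Total 438.33.

438.33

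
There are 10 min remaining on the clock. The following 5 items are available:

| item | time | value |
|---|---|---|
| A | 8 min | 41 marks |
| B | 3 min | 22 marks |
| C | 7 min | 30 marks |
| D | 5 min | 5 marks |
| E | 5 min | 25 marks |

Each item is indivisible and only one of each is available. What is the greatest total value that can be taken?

52 marks

Check high-value combinations within 10 min:
- B+C: time 3+7=10, value 22+30=52
- B+E: time 3+5=8, value 22+25=47
- A: time 8, value 41
Best: 52 marks.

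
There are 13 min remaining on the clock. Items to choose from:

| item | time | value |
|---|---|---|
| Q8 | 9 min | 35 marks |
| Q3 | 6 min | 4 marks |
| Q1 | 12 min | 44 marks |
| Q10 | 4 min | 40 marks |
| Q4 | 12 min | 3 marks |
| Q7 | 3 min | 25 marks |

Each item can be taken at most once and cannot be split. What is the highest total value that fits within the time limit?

Check high-value combinations within 13 min:
- Q8+Q10: time 9+4=13, value 35+40=75
- Q3+Q10+Q7: time 6+4+3=13, value 4+40+25=69
- Q10+Q7: time 4+3=7, value 40+25=65
- Q8+Q7: time 9+3=12, value 35+25=60
- Q3+Q10: time 6+4=10, value 4+40=44
Best: 75 marks.

75 marks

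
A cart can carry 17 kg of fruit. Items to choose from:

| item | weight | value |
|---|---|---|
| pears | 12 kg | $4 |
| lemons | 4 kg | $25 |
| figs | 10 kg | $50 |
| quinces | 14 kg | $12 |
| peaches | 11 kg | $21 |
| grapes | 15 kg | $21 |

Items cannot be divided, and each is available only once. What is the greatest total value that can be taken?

This is a 0/1 knapsack; check combinations near the capacity.
- lemons+figs: weight 4+10=14, value 25+50=75
- figs: weight 10, value 50
- lemons+peaches: weight 4+11=15, value 25+21=46
- pears+lemons: weight 12+4=16, value 4+25=29
- lemons: weight 4, value 25
Best: $75.

$75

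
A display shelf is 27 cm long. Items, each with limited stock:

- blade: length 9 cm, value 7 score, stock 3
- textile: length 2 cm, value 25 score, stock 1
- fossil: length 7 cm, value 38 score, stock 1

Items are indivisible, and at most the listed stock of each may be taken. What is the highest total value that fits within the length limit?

77 score

Best selections within length 27 and stock limits:
- 2×blade + 1×textile + 1×fossil: length 27, value 77
- 1×blade + 1×textile + 1×fossil: length 18, value 70
- 1×textile + 1×fossil: length 9, value 63
- 2×blade + 1×fossil: length 25, value 52
Best: 77 score.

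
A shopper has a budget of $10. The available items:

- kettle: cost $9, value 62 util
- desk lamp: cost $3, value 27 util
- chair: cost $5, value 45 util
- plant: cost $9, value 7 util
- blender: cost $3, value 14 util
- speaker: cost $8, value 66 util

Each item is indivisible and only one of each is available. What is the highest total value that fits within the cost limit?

Check high-value combinations within $10:
- desk lamp+chair: cost 3+5=8, value 27+45=72
- speaker: cost 8, value 66
- kettle: cost 9, value 62
- chair+blender: cost 5+3=8, value 45+14=59
Best: 72 util.

72 util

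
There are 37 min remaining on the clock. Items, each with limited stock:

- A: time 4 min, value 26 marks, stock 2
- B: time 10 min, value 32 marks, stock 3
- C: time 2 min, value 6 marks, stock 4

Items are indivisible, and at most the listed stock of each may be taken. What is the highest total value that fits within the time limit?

Best selections within time 37 and stock limits:
- 2×A + 2×B + 4×C: time 36, value 140
- 2×A + 2×B + 3×C: time 34, value 134
- 2×A + 2×B + 2×C: time 32, value 128
Best: 140 marks.

140 marks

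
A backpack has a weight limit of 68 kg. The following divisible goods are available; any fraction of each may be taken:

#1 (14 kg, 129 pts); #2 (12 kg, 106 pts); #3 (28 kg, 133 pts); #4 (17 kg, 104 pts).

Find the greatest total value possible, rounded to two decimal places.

457.75

Take in order of value per unit:
- #1 (129/14 per unit): all 14 → value 129, running total 129.00
- #2 (106/12 per unit): all 12 → value 106, running total 235.00
- #4 (104/17 per unit): all 17 → value 104, running total 339.00
- #3 (133/28 per unit): 25 of 28 → value 25×133/28 = 118.7500, running total 457.75
Total 457.75.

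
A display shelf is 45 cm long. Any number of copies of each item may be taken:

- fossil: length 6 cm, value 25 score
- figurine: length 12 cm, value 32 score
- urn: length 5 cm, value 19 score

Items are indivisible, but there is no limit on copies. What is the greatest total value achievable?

182 score

Best value-per-unit is fossil at 25/6; filling with it alone gives 7×25 = 175.
Optimal mix: 5×fossil + 3×urn → length 45, value 182.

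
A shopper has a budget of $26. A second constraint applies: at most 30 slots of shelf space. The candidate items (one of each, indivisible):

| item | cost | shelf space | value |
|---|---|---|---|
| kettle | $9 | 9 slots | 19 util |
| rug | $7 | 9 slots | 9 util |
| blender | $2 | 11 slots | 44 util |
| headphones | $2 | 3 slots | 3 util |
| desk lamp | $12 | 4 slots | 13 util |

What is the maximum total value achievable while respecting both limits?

79 util

Feasible sets respecting both limits:
- kettle+blender+headphones+desk lamp: cost 25, shelf space 27, value 79
- kettle+blender+desk lamp: cost 23, shelf space 24, value 76
- kettle+rug+blender: cost 18, shelf space 29, value 72
Best: 79 util.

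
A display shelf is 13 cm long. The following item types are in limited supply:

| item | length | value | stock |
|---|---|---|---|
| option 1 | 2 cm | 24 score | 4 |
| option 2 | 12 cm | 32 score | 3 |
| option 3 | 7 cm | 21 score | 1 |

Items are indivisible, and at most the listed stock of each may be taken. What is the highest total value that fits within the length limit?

Best selections within length 13 and stock limits:
- 4×option 1: length 8, value 96
- 3×option 1 + 1×option 3: length 13, value 93
- 3×option 1: length 6, value 72
Best: 96 score.

96 score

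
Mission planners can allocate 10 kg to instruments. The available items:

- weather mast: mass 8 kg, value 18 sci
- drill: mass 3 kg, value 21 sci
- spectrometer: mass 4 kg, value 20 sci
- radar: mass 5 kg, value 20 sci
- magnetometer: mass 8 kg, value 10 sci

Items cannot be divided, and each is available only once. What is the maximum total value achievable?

41 sci

Check high-value combinations within 10 kg:
- drill+spectrometer: mass 3+4=7, value 21+20=41
- drill+radar: mass 3+5=8, value 21+20=41
- spectrometer+radar: mass 4+5=9, value 20+20=40
Best: 41 sci.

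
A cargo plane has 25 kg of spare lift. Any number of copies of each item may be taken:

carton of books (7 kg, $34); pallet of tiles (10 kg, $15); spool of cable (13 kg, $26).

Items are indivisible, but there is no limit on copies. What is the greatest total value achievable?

$102

Best value-per-unit is carton of books at 34/7, and filling with it alone uses weight 3×7=21. No mix of the others beats 3×34 = 102.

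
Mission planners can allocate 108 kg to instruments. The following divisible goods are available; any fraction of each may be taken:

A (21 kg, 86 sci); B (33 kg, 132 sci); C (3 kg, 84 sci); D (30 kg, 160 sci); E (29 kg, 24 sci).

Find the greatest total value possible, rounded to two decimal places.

Take in order of value per unit:
- C (84/3 per unit): all 3 → value 84, running total 84.00
- D (160/30 per unit): all 30 → value 160, running total 244.00
- A (86/21 per unit): all 21 → value 86, running total 330.00
- B (132/33 per unit): all 33 → value 132, running total 462.00
- E (24/29 per unit): 21 of 29 → value 21×24/29 = 17.3793, running total 479.38
Total 479.38.

479.38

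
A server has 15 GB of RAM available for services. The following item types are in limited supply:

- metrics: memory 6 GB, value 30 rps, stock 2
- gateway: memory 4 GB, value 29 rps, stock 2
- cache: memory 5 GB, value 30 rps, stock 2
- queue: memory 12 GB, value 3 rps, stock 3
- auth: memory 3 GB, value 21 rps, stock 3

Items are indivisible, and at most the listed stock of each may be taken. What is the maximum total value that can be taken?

101 rps

Best selections within memory 15 and stock limits:
- 1×gateway + 1×cache + 2×auth: memory 15, value 101
- 2×gateway + 2×auth: memory 14, value 100
Best: 101 rps.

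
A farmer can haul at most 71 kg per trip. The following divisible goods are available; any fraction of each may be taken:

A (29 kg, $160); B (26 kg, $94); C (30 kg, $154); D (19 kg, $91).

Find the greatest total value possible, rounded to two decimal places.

Take in order of value per unit:
- A (160/29 per unit): all 29 → value 160, running total 160.00
- C (154/30 per unit): all 30 → value 154, running total 314.00
- D (91/19 per unit): 12 of 19 → value 12×91/19 = 57.4737, running total 371.47
Total 371.47.

371.47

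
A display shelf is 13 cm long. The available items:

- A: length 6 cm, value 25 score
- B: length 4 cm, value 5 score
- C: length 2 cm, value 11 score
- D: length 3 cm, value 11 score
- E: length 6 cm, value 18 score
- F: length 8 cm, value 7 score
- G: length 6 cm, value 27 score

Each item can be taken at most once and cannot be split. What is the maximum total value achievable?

This is a 0/1 knapsack; check combinations near the capacity.
- A+G: length 6+6=12, value 25+27=52
- C+D+G: length 2+3+6=11, value 11+11+27=49
- A+C+D: length 6+2+3=11, value 25+11+11=47
Best: 52 score.

52 score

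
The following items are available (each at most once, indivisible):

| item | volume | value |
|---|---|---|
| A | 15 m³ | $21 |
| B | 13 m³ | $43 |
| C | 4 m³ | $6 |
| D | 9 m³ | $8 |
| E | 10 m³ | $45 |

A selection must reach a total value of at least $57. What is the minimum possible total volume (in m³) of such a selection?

Subsets with value ≥ 57, sorted by total volume:
- B+E: volume 23, value 88
- C+D+E: volume 23, value 59
- A+E: volume 25, value 66
- B+C+D: volume 26, value 57
Minimum volume: 23 m³.

23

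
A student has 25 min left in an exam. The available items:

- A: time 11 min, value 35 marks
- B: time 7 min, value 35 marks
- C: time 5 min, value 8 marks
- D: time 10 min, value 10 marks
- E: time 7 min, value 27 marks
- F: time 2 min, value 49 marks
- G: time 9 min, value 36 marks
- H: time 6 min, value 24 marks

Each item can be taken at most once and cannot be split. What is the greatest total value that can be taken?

147 marks

This is a 0/1 knapsack; check combinations near the capacity.
- B+E+F+G: time 7+7+2+9=25, value 35+27+49+36=147
- B+F+G+H: time 7+2+9+6=24, value 35+49+36+24=144
- E+F+G+H: time 7+2+9+6=24, value 27+49+36+24=136
Best: 147 marks.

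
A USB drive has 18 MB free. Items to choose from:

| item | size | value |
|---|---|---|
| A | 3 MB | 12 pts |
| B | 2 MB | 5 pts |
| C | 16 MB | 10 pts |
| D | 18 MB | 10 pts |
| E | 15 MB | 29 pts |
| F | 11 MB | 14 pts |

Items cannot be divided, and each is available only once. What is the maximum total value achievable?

41 pts

Check high-value combinations within 18 MB:
- A+E: size 3+15=18, value 12+29=41
- B+E: size 2+15=17, value 5+29=34
- A+B+F: size 3+2+11=16, value 12+5+14=31
Best: 41 pts.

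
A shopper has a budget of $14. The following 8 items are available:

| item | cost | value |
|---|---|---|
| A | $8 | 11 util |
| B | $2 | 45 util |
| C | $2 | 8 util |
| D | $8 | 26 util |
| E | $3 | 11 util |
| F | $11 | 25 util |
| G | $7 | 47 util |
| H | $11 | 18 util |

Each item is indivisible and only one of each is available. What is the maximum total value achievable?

111 util

Check high-value combinations within $14:
- B+C+E+G: cost 2+2+3+7=14, value 45+8+11+47=111
- B+E+G: cost 2+3+7=12, value 45+11+47=103
- B+C+G: cost 2+2+7=11, value 45+8+47=100
Best: 111 util.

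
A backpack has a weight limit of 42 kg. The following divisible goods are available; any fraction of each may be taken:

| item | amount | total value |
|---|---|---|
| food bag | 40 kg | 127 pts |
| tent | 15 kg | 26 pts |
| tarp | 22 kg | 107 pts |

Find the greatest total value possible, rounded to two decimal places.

170.50

Take in order of value per unit:
- tarp (107/22 per unit): all 22 → value 107, running total 107.00
- food bag (127/40 per unit): 20 of 40 → value 20×127/40 = 63.5000, running total 170.50
Total 170.50.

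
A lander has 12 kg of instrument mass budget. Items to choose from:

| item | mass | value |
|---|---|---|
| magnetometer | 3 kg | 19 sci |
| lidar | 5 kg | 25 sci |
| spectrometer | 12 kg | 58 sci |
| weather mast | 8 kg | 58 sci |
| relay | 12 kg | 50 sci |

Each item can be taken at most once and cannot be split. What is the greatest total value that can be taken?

This is a 0/1 knapsack; check combinations near the capacity.
- magnetometer+weather mast: mass 3+8=11, value 19+58=77
- weather mast: mass 8, value 58
- spectrometer: mass 12, value 58
- relay: mass 12, value 50
- magnetometer+lidar: mass 3+5=8, value 19+25=44
Best: 77 sci.

77 sci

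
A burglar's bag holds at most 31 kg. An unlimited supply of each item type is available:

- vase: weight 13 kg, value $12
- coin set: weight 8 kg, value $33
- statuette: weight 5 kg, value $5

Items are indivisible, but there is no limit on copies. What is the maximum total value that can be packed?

$104

Best value-per-unit is coin set at 33/8; filling with it alone gives 3×33 = 99.
Optimal mix: 3×coin set + 1×statuette → weight 29, value 104.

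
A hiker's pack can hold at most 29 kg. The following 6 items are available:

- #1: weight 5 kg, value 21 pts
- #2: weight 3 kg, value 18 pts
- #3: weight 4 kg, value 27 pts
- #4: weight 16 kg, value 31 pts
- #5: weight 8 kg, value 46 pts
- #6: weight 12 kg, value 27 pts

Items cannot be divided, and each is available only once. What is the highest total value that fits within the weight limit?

121 pts

Check high-value combinations within 29 kg:
- #1+#3+#5+#6: weight 5+4+8+12=29, value 21+27+46+27=121
- #2+#3+#5+#6: weight 3+4+8+12=27, value 18+27+46+27=118
- #1+#2+#3+#5: weight 5+3+4+8=20, value 21+18+27+46=112
- #1+#2+#5+#6: weight 5+3+8+12=28, value 21+18+46+27=112
- #3+#4+#5: weight 4+16+8=28, value 27+31+46=104
Best: 121 pts.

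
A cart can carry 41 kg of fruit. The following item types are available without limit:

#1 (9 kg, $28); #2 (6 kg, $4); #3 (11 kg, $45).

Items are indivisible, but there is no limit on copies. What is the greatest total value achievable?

$146

Best value-per-unit is #3 at 45/11; filling with it alone gives 3×45 = 135.
Optimal mix: 2×#1 + 2×#3 → weight 40, value 146.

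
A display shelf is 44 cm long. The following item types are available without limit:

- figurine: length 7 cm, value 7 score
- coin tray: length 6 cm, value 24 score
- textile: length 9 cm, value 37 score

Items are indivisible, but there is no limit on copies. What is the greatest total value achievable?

Best value-per-unit is textile at 37/9; filling with it alone gives 4×37 = 148.
Optimal mix: 1×coin tray + 4×textile → length 42, value 172.

172 score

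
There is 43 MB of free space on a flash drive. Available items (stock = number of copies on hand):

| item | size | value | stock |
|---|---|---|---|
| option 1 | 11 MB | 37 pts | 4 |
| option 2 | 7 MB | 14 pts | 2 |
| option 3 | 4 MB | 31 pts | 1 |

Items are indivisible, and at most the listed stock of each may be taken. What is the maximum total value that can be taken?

142 pts

Best selections within size 43 and stock limits:
- 3×option 1 + 1×option 3: size 37, value 142
- 2×option 1 + 2×option 2 + 1×option 3: size 40, value 133
- 3×option 1 + 1×option 2: size 40, value 125
- 2×option 1 + 1×option 2 + 1×option 3: size 33, value 119
Best: 142 pts.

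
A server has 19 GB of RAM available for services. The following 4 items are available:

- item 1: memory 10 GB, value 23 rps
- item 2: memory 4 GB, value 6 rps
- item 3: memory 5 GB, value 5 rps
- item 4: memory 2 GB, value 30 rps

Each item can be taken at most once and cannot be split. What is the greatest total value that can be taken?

This is a 0/1 knapsack; check combinations near the capacity.
- item 1+item 2+item 4: memory 10+4+2=16, value 23+6+30=59
- item 1+item 3+item 4: memory 10+5+2=17, value 23+5+30=58
- item 1+item 4: memory 10+2=12, value 23+30=53
- item 2+item 3+item 4: memory 4+5+2=11, value 6+5+30=41
Best: 59 rps.

59 rps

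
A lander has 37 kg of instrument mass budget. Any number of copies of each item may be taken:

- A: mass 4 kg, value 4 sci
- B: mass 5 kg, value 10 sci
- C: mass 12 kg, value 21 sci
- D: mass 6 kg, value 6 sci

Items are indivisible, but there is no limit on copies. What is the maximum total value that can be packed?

Best value-per-unit is B at 10/5; filling with it alone gives 7×10 = 70.
Optimal mix: 5×B + 1×C → mass 37, value 71.

71 sci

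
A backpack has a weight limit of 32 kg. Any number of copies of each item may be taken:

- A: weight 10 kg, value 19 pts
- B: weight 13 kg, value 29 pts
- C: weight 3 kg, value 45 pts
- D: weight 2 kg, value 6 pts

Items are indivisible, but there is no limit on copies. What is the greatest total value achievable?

456 pts

Best value-per-unit is C at 45/3; filling with it alone gives 10×45 = 450.
Optimal mix: 10×C + 1×D → weight 32, value 456.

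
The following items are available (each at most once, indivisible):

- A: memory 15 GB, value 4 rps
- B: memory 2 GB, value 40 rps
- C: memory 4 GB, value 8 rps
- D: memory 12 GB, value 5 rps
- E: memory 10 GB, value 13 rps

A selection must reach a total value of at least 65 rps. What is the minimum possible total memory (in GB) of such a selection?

Subsets with value ≥ 65, sorted by total memory:
- B+C+D+E: memory 28, value 66
- A+B+C+E: memory 31, value 65
- A+B+C+D+E: memory 43, value 70
Minimum memory: 28 GB.

28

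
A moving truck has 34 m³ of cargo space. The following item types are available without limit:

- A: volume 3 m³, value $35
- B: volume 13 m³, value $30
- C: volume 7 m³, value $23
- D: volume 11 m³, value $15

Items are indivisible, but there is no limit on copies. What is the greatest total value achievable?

Best value-per-unit is A at 35/3, and filling with it alone uses volume 11×3=33. No mix of the others beats 11×35 = 385.

$385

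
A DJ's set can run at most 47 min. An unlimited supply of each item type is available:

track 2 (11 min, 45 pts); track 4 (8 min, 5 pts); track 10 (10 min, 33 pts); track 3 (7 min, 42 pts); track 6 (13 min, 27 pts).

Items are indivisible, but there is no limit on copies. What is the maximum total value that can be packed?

Best value-per-unit is track 3 at 42/7; filling with it alone gives 6×42 = 252.
Optimal mix: 1×track 2 + 5×track 3 → duration 46, value 255.

255 pts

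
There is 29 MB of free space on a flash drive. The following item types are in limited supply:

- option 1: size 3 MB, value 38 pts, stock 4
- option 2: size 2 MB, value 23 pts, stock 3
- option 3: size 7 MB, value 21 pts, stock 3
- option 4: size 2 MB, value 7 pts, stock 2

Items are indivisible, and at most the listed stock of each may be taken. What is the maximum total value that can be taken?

256 pts

Best selections within size 29 and stock limits:
- 4×option 1 + 3×option 2 + 1×option 3 + 2×option 4: size 29, value 256
- 4×option 1 + 3×option 2 + 1×option 3 + 1×option 4: size 27, value 249
- 4×option 1 + 3×option 2 + 1×option 3: size 25, value 242
- 4×option 1 + 3×option 2 + 2×option 4: size 22, value 235
Best: 256 pts.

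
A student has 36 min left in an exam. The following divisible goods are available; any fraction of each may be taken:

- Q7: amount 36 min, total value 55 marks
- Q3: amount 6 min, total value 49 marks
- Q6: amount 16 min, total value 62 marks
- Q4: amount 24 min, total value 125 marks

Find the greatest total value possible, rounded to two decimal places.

197.25

Take in order of value per unit:
- Q3 (49/6 per unit): all 6 → value 49, running total 49.00
- Q4 (125/24 per unit): all 24 → value 125, running total 174.00
- Q6 (62/16 per unit): 6 of 16 → value 6×62/16 = 23.2500, running total 197.25
Total 197.25.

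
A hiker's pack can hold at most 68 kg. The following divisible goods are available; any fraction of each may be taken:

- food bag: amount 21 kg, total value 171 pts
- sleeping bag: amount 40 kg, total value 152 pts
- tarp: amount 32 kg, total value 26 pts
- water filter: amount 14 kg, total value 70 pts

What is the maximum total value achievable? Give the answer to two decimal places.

Take in order of value per unit:
- food bag (171/21 per unit): all 21 → value 171, running total 171.00
- water filter (70/14 per unit): all 14 → value 70, running total 241.00
- sleeping bag (152/40 per unit): 33 of 40 → value 33×152/40 = 125.4000, running total 366.40
Total 366.40.

366.40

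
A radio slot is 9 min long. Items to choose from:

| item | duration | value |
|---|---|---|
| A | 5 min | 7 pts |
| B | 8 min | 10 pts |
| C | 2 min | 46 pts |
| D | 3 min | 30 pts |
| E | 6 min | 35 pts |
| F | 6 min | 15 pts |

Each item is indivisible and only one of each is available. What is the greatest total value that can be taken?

81 pts

Check high-value combinations within 9 min:
- C+E: duration 2+6=8, value 46+35=81
- C+D: duration 2+3=5, value 46+30=76
- D+E: duration 3+6=9, value 30+35=65
Best: 81 pts.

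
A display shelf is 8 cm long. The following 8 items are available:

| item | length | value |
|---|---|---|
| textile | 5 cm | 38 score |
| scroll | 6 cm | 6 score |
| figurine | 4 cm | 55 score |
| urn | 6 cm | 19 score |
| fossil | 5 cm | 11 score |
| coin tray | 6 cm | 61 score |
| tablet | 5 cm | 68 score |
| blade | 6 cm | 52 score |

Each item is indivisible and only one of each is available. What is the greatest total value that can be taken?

This is a 0/1 knapsack; check combinations near the capacity.
- tablet: length 5, value 68
- coin tray: length 6, value 61
- figurine: length 4, value 55
- blade: length 6, value 52
Best: 68 score.

68 score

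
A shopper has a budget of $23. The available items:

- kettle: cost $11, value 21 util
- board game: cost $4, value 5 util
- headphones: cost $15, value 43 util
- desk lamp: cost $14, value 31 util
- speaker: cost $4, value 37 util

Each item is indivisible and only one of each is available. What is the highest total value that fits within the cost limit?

Check high-value combinations within $23:
- board game+headphones+speaker: cost 4+15+4=23, value 5+43+37=85
- headphones+speaker: cost 15+4=19, value 43+37=80
- board game+desk lamp+speaker: cost 4+14+4=22, value 5+31+37=73
- desk lamp+speaker: cost 14+4=18, value 31+37=68
- kettle+board game+speaker: cost 11+4+4=19, value 21+5+37=63
Best: 85 util.

85 util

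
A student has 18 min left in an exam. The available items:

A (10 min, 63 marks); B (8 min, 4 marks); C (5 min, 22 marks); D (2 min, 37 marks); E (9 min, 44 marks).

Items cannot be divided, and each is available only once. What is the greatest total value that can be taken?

This is a 0/1 knapsack; check combinations near the capacity.
- A+C+D: time 10+5+2=17, value 63+22+37=122
- C+D+E: time 5+2+9=16, value 22+37+44=103
- A+D: time 10+2=12, value 63+37=100
Best: 122 marks.

122 marks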